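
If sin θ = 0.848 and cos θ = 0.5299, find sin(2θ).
sin(2θ) = 2 sin θ cos θ = 0.8987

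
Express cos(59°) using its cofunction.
cos(59°) = sin(90° - 59°) = sin(31°)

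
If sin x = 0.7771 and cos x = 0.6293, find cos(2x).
cos(2x) = cos²x - sin²x = -0.2079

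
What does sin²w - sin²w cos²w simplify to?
sin²w - sin²w cos²w = sin⁴w (using Factoring)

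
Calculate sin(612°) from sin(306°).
sin(612°) = 2 sin 306° cos 306° = -0.9511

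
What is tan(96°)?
tan(96°) = -9.514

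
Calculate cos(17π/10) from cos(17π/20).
cos(17π/10) = cos²17π/20 - sin²17π/20 = 0.5878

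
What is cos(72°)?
cos(72°) = 0.309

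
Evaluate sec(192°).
sec(192°) = -1.022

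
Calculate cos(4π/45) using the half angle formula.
cos(4π/45) = √((1 + cos 8π/45)/2) = 0.9613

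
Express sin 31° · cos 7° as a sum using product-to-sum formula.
sin 31° cos 7° = (1/2)[sin(31°+7°) + sin(31°-7°)]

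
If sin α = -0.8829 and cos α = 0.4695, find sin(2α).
sin(2α) = 2 sin α cos α = -0.829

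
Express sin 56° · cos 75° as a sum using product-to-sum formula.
sin 56° cos 75° = (1/2)[sin(56°+75°) + sin(56°-75°)]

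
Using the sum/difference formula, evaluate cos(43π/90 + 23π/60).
cos(43π/90 + 23π/60) = cos 43π/90 cos 23π/60 - sin 43π/90 sin 23π/60 = -0.9063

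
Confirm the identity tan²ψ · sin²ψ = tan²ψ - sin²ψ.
RHS = sin²ψ/cos²ψ - sin²ψ = sin²ψ(1/cos²ψ - 1) = sin²ψ · (1 - cos²ψ)/cos²ψ = sin²ψ · sin²ψ/cos²ψ = sin²ψ · tan²ψ = LHS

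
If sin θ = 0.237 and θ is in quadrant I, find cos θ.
cos θ = 0.9715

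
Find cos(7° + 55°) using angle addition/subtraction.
cos(7° + 55°) = cos 7° cos 55° - sin 7° sin 55° = 0.4695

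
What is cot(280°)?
cot(280°) = -0.1763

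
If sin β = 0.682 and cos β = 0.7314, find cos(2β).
cos(2β) = cos²β - sin²β = 0.06982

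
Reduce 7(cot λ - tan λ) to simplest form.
7(cot λ - tan λ) = 7(2 cot(2λ)) (using Double angle)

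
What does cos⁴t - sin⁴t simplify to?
cos⁴t - sin⁴t = cos(2t) (using Factoring + double angle)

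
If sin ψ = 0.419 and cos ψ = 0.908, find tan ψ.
tan ψ = sin ψ / cos ψ = 0.4615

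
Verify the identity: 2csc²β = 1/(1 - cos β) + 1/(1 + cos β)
RHS = [(1 + cos β) + (1 - cos β)] / [(1 - cos β)(1 + cos β)] = 2/(1 - cos²β) = 2/sin²β = 2csc²β = LHS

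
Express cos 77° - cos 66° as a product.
cos 77° - cos 66° = -2 sin(71.5°) sin(5.5°)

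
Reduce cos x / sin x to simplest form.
cos x / sin x = cot x (using Quotient identity)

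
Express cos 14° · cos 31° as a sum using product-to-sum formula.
cos 14° cos 31° = (1/2)[cos(14°-31°) + cos(14°+31°)]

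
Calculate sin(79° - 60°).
sin(79° - 60°) = sin 79° cos 60° - cos 79° sin 60° = 0.3256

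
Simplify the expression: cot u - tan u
cot u - tan u = 2 cot(2u) (using Double angle)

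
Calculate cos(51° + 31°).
cos(51° + 31°) = cos 51° cos 31° - sin 51° sin 31° = 0.1392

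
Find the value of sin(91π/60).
sin(91π/60) = -0.9986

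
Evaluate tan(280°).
tan(280°) = -5.671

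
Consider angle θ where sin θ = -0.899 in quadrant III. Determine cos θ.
cos θ = ±√(1 - sin²θ) = -0.4379 (negative in QIII)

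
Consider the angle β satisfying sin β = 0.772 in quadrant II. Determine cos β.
cos β = ±√(1 - sin²β) = -0.6356 (negative in QII)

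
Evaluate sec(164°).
sec(164°) = -1.04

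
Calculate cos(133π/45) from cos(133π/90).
cos(133π/45) = cos²133π/90 - sin²133π/90 = -0.9903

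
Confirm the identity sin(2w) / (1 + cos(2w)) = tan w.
LHS = 2 sin w cos w / (2cos²w) = sin w/cos w = tan w = RHS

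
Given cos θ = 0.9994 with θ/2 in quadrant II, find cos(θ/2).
cos(θ/2) = ±√((1 + cos θ)/2); negative since θ/2 ∈ QII, so cos(θ/2) = -0.9998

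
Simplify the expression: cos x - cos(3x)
cos x - cos(3x) = 2 sin(2x) sin x (using Sum-to-product)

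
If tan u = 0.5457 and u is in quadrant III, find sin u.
sin u = -0.479 (using tan²u + 1 = sec²u)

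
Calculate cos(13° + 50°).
cos(13° + 50°) = cos 13° cos 50° - sin 13° sin 50° = 0.454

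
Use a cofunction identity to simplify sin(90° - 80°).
sin(90° - 80°) = cos(80°)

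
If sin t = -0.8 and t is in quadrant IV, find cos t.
cos t = 0.6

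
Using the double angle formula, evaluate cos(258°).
cos(258°) = cos²129° - sin²129° = -0.2079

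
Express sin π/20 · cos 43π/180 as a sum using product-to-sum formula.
sin π/20 cos 43π/180 = (1/2)[sin(π/20+43π/180) + sin(π/20-43π/180)]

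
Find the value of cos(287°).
cos(287°) = 0.2924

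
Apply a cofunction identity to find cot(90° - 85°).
cot(90° - 85°) = tan(85°) = 11.43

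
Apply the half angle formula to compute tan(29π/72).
tan(29π/72) = sin 29π/36 / (1 + cos 29π/36) = 3.172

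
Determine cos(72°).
cos(72°) = 0.309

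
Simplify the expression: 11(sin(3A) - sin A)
11(sin(3A) - sin A) = 11(2 cos(2A) sin A) (using Sum-to-product)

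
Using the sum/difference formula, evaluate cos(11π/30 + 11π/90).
cos(11π/30 + 11π/90) = cos 11π/30 cos 11π/90 - sin 11π/30 sin 11π/90 = 0.0349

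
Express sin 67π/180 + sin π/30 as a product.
sin 67π/180 + sin π/30 = 2 sin(73π/360) cos(61π/360)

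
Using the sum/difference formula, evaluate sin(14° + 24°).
sin(14° + 24°) = sin 14° cos 24° + cos 14° sin 24° = 0.6157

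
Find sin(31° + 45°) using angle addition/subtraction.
sin(31° + 45°) = sin 31° cos 45° + cos 31° sin 45° = 0.9703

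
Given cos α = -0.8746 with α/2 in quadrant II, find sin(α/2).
sin(α/2) = ±√((1 - cos α)/2); positive since α/2 ∈ QII, so sin(α/2) = 0.9681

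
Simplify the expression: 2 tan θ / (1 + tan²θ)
2 tan θ / (1 + tan²θ) = sin(2θ) (using Double angle)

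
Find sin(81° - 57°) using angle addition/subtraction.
sin(81° - 57°) = sin 81° cos 57° - cos 81° sin 57° = 0.4067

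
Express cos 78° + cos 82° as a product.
cos 78° + cos 82° = 2 cos(80°) cos(-2°)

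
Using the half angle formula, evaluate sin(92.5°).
sin(92.5°) = √((1 - cos 185°)/2) = 0.999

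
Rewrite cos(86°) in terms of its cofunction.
cos(86°) = sin(90° - 86°) = sin(4°)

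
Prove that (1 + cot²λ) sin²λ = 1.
LHS = csc²λ · sin²λ = (1/sin²λ) · sin²λ = 1 = RHS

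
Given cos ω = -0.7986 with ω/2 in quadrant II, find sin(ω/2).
sin(ω/2) = ±√((1 - cos ω)/2); positive since ω/2 ∈ QII, so sin(ω/2) = 0.9483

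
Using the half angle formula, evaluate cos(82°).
cos(82°) = √((1 + cos 164°)/2) = 0.1392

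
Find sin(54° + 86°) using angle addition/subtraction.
sin(54° + 86°) = sin 54° cos 86° + cos 54° sin 86° = 0.6428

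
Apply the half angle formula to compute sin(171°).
sin(171°) = √((1 - cos 342°)/2) = 0.1564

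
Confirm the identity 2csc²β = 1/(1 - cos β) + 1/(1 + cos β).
RHS = [(1 + cos β) + (1 - cos β)] / [(1 - cos β)(1 + cos β)] = 2/(1 - cos²β) = 2/sin²β = 2csc²β = LHS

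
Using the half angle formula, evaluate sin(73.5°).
sin(73.5°) = √((1 - cos 147°)/2) = 0.9588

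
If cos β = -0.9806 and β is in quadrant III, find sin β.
sin β = -0.196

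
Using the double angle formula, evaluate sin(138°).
sin(138°) = 2 sin 69° cos 69° = 0.6691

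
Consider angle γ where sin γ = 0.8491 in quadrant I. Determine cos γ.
cos γ = √(1 - sin²γ) = 0.5282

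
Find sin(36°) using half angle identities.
sin(36°) = √((1 - cos 72°)/2) = 0.5878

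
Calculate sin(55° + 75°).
sin(55° + 75°) = sin 55° cos 75° + cos 55° sin 75° = 0.766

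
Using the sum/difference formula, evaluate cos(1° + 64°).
cos(1° + 64°) = cos 1° cos 64° - sin 1° sin 64° = 0.4226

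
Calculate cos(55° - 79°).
cos(55° - 79°) = cos 55° cos 79° + sin 55° sin 79° = 0.9135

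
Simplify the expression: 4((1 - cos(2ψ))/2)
4((1 - cos(2ψ))/2) = 4(sin²ψ) (using Power reduction)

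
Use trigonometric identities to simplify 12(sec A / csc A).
12(sec A / csc A) = 12(tan A) (using Reciprocal identities)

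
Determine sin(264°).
sin(264°) = -0.9945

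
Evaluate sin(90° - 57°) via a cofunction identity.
sin(90° - 57°) = cos(57°) = 0.5446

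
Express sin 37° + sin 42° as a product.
sin 37° + sin 42° = 2 sin(39.5°) cos(-2.5°)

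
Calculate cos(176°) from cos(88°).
cos(176°) = cos²88° - sin²88° = -0.9976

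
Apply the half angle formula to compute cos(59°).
cos(59°) = √((1 + cos 118°)/2) = 0.515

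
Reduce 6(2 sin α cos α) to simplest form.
6(2 sin α cos α) = 6(sin(2α)) (using Double angle)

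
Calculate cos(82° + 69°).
cos(82° + 69°) = cos 82° cos 69° - sin 82° sin 69° = -0.8746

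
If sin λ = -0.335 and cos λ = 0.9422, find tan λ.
tan λ = sin λ / cos λ = -0.3556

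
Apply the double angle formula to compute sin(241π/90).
sin(241π/90) = 2 sin 241π/180 cos 241π/180 = 0.848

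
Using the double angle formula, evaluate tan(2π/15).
tan(2π/15) = 2 tan π/15 / (1 - tan²π/15) = 0.4452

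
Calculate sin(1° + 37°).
sin(1° + 37°) = sin 1° cos 37° + cos 1° sin 37° = 0.6157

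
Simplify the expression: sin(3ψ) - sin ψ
sin(3ψ) - sin ψ = 2 cos(2ψ) sin ψ (using Sum-to-product)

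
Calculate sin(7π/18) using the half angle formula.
sin(7π/18) = √((1 - cos 7π/9)/2) = 0.9397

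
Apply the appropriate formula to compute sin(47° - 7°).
sin(47° - 7°) = sin 47° cos 7° - cos 47° sin 7° = 0.6428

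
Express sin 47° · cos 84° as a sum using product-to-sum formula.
sin 47° cos 84° = (1/2)[sin(47°+84°) + sin(47°-84°)]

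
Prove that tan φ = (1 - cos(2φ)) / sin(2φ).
RHS = 2sin²φ / (2 sin φ cos φ) = sin φ/cos φ = tan φ = LHS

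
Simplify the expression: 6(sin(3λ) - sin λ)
6(sin(3λ) - sin λ) = 6(2 cos(2λ) sin λ) (using Sum-to-product)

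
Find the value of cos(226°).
cos(226°) = -0.6947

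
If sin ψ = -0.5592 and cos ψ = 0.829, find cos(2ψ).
cos(2ψ) = cos²ψ - sin²ψ = 0.3745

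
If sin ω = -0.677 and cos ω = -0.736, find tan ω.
tan ω = sin ω / cos ω = 0.9198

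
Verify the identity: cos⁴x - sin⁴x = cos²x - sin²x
LHS = (cos²x - sin²x)(cos²x + sin²x) = (cos²x - sin²x) · 1 = cos²x - sin²x = RHS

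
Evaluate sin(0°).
sin(0°) = 0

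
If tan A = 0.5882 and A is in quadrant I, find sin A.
sin A = 0.507 (using tan²A + 1 = sec²A)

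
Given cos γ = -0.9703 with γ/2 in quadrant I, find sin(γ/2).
sin(γ/2) = ±√((1 - cos γ)/2); positive since γ/2 ∈ QI, so sin(γ/2) = 0.9925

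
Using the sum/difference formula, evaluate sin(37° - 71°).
sin(37° - 71°) = sin 37° cos 71° - cos 37° sin 71° = -0.5592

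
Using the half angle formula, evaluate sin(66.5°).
sin(66.5°) = √((1 - cos 133°)/2) = 0.9171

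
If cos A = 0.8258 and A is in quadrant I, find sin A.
sin A = 0.564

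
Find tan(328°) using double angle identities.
tan(328°) = 2 tan 164° / (1 - tan²164°) = -0.6249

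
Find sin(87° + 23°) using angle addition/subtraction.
sin(87° + 23°) = sin 87° cos 23° + cos 87° sin 23° = 0.9397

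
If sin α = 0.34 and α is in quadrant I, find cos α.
cos α = 0.9404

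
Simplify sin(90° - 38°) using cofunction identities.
sin(90° - 38°) = cos(38°)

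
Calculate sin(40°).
sin(40°) = 0.6428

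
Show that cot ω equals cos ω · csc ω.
RHS = cos ω · (1/sin ω) = cos ω/sin ω = cot ω = LHS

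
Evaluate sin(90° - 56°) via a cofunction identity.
sin(90° - 56°) = cos(56°) = 0.5592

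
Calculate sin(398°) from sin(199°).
sin(398°) = 2 sin 199° cos 199° = 0.6157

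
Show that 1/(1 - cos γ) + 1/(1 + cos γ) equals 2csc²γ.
LHS = [(1 + cos γ) + (1 - cos γ)] / [(1 - cos γ)(1 + cos γ)] = 2/(1 - cos²γ) = 2/sin²γ = 2csc²γ = RHS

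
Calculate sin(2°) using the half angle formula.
sin(2°) = √((1 - cos 4°)/2) = 0.0349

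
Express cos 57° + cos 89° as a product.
cos 57° + cos 89° = 2 cos(73°) cos(-16°)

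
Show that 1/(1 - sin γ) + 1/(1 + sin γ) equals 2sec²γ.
LHS = [(1 + sin γ) + (1 - sin γ)] / [(1 - sin γ)(1 + sin γ)] = 2/(1 - sin²γ) = 2/cos²γ = 2sec²γ = RHS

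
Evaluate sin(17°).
sin(17°) = 0.2924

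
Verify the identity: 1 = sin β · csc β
RHS = sin β · (1/sin β) = 1 = LHS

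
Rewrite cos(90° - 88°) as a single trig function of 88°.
cos(90° - 88°) = sin(88°)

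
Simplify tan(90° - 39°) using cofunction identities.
tan(90° - 39°) = cot(39°)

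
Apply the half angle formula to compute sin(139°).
sin(139°) = √((1 - cos 278°)/2) = 0.6561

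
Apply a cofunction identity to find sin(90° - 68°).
sin(90° - 68°) = cos(68°) = 0.3746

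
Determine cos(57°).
cos(57°) = 0.5446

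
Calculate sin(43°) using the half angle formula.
sin(43°) = √((1 - cos 86°)/2) = 0.682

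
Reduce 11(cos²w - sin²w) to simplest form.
11(cos²w - sin²w) = 11(cos(2w)) (using Double angle)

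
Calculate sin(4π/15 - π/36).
sin(4π/15 - π/36) = sin 4π/15 cos π/36 - cos 4π/15 sin π/36 = 0.682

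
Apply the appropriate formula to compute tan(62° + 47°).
tan(62° + 47°) = (tan 62° + tan 47°)/(1 - tan 62° tan 47°) = -2.904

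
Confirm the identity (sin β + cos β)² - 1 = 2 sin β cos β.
LHS = sin²β + 2 sin β cos β + cos²β - 1 = (sin²β + cos²β) + 2 sin β cos β - 1 = 1 + 2 sin β cos β - 1 = 2 sin β cos β = RHS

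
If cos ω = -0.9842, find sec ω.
sec ω = 1/cos ω = -1.016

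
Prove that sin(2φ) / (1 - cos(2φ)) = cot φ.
LHS = 2 sin φ cos φ / (2sin²φ) = cos φ/sin φ = cot φ = RHS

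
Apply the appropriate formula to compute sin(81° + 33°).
sin(81° + 33°) = sin 81° cos 33° + cos 81° sin 33° = 0.9135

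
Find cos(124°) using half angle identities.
cos(124°) = -√((1 + cos 248°)/2) = -0.5592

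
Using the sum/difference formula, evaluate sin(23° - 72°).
sin(23° - 72°) = sin 23° cos 72° - cos 23° sin 72° = -0.7547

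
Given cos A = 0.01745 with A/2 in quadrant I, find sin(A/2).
sin(A/2) = ±√((1 - cos A)/2); positive since A/2 ∈ QI, so sin(A/2) = 0.7009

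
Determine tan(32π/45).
tan(32π/45) = -1.28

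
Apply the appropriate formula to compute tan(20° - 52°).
tan(20° - 52°) = (tan 20° - tan 52°)/(1 + tan 20° tan 52°) = -0.6249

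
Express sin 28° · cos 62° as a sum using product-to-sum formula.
sin 28° cos 62° = (1/2)[sin(28°+62°) + sin(28°-62°)]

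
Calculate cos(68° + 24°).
cos(68° + 24°) = cos 68° cos 24° - sin 68° sin 24° = -0.0349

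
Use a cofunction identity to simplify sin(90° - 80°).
sin(90° - 80°) = cos(80°)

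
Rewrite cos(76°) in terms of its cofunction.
cos(76°) = sin(90° - 76°) = sin(14°)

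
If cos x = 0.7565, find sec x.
sec x = 1/cos x = 1.322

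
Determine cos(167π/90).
cos(167π/90) = 0.8988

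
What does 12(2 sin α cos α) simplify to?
12(2 sin α cos α) = 12(sin(2α)) (using Double angle)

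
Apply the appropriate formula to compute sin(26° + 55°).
sin(26° + 55°) = sin 26° cos 55° + cos 26° sin 55° = 0.9877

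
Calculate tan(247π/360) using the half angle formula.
tan(247π/360) = sin 247π/180 / (1 + cos 247π/180) = -1.511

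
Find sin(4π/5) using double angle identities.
sin(4π/5) = 2 sin 2π/5 cos 2π/5 = 0.5878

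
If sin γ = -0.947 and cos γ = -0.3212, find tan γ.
tan γ = sin γ / cos γ = 2.948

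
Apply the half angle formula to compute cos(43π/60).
cos(43π/60) = -√((1 + cos 43π/30)/2) = -0.6293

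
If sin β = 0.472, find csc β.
csc β = 1/sin β = 2.119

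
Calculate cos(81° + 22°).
cos(81° + 22°) = cos 81° cos 22° - sin 81° sin 22° = -0.225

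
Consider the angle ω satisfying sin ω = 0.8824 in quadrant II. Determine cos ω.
cos ω = ±√(1 - sin²ω) = -0.4705 (negative in QII)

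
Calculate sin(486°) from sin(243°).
sin(486°) = 2 sin 243° cos 243° = 0.809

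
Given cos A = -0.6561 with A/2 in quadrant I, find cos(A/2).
cos(A/2) = ±√((1 + cos A)/2); positive since A/2 ∈ QI, so cos(A/2) = 0.4147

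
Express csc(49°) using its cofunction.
csc(49°) = sec(90° - 49°) = sec(41°)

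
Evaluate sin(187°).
sin(187°) = -0.1219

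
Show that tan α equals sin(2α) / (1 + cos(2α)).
RHS = 2 sin α cos α / (2cos²α) = sin α/cos α = tan α = LHS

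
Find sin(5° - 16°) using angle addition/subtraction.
sin(5° - 16°) = sin 5° cos 16° - cos 5° sin 16° = -0.1908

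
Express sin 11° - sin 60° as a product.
sin 11° - sin 60° = 2 cos(35.5°) sin(-24.5°)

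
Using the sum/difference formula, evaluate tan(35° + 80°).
tan(35° + 80°) = (tan 35° + tan 80°)/(1 - tan 35° tan 80°) = -2.145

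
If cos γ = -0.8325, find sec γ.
sec γ = 1/cos γ = -1.201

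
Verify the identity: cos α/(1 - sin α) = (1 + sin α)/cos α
RHS = (1 + sin α)(1 - sin α) / (cos α(1 - sin α)) = (1 - sin²α) / (cos α(1 - sin α)) = cos²α / (cos α(1 - sin α)) = cos α/(1 - sin α) = LHS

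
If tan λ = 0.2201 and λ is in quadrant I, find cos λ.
cos λ = 0.9766 (using tan²λ + 1 = sec²λ)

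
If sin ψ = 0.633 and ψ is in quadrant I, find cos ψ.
cos ψ = 0.7742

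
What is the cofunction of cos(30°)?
cos(30°) = sin(90° - 30°) = sin(60°)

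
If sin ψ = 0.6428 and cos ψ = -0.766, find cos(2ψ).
cos(2ψ) = cos²ψ - sin²ψ = 0.1736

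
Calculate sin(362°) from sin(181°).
sin(362°) = 2 sin 181° cos 181° = 0.0349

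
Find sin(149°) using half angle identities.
sin(149°) = √((1 - cos 298°)/2) = 0.515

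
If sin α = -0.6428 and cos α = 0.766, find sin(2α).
sin(2α) = 2 sin α cos α = -0.9848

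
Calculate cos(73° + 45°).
cos(73° + 45°) = cos 73° cos 45° - sin 73° sin 45° = -0.4695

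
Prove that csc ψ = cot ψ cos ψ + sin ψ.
RHS = cos²ψ/sin ψ + sin ψ = (cos²ψ + sin²ψ)/sin ψ = 1/sin ψ = csc ψ = LHS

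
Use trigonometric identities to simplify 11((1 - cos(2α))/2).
11((1 - cos(2α))/2) = 11(sin²α) (using Power reduction)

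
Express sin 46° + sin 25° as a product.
sin 46° + sin 25° = 2 sin(35.5°) cos(10.5°)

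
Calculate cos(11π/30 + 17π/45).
cos(11π/30 + 17π/45) = cos 11π/30 cos 17π/45 - sin 11π/30 sin 17π/45 = -0.6947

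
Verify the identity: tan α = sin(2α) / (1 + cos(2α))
RHS = 2 sin α cos α / (2cos²α) = sin α/cos α = tan α = LHS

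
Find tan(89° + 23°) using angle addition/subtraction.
tan(89° + 23°) = (tan 89° + tan 23°)/(1 - tan 89° tan 23°) = -2.475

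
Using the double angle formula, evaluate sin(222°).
sin(222°) = 2 sin 111° cos 111° = -0.6691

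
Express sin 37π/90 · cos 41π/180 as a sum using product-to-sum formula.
sin 37π/90 cos 41π/180 = (1/2)[sin(37π/90+41π/180) + sin(37π/90-41π/180)]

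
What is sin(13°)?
sin(13°) = 0.225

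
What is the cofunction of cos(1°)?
cos(1°) = sin(90° - 1°) = sin(89°)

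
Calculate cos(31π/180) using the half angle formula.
cos(31π/180) = √((1 + cos 31π/90)/2) = 0.8572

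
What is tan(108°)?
tan(108°) = -3.078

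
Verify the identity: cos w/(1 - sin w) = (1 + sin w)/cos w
RHS = (1 + sin w)(1 - sin w) / (cos w(1 - sin w)) = (1 - sin²w) / (cos w(1 - sin w)) = cos²w / (cos w(1 - sin w)) = cos w/(1 - sin w) = LHS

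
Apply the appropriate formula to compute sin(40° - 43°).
sin(40° - 43°) = sin 40° cos 43° - cos 40° sin 43° = -0.05234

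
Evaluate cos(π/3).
cos(π/3) = 1/2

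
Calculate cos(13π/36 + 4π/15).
cos(13π/36 + 4π/15) = cos 13π/36 cos 4π/15 - sin 13π/36 sin 4π/15 = -0.3907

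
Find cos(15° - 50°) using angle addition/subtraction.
cos(15° - 50°) = cos 15° cos 50° + sin 15° sin 50° = 0.8192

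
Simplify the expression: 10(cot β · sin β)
10(cot β · sin β) = 10(cos β) (using Quotient identity)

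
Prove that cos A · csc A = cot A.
LHS = cos A · (1/sin A) = cos A/sin A = cot A = RHS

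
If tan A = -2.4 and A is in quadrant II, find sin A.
sin A = 0.9231 (using tan²A + 1 = sec²A)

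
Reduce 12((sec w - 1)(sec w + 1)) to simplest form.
12((sec w - 1)(sec w + 1)) = 12(tan²w) (using Diff. of squares)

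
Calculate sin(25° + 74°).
sin(25° + 74°) = sin 25° cos 74° + cos 25° sin 74° = 0.9877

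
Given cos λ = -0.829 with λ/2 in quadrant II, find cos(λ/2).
cos(λ/2) = ±√((1 + cos λ)/2); negative since λ/2 ∈ QII, so cos(λ/2) = -0.2924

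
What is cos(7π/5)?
cos(7π/5) = -0.309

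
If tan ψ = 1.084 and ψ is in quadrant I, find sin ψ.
sin ψ = 0.735 (using tan²ψ + 1 = sec²ψ)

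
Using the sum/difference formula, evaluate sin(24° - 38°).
sin(24° - 38°) = sin 24° cos 38° - cos 24° sin 38° = -0.2419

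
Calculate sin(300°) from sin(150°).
sin(300°) = 2 sin 150° cos 150° = -√3/2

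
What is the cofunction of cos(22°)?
cos(22°) = sin(90° - 22°) = sin(68°)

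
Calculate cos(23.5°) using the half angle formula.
cos(23.5°) = √((1 + cos 47°)/2) = 0.9171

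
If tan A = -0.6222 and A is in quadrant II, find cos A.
cos A = -0.8491 (using tan²A + 1 = sec²A)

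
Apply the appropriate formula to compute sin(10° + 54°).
sin(10° + 54°) = sin 10° cos 54° + cos 10° sin 54° = 0.8988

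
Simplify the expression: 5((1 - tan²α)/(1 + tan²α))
5((1 - tan²α)/(1 + tan²α)) = 5(cos(2α)) (using Double angle)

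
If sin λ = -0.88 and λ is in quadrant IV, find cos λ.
cos λ = 0.475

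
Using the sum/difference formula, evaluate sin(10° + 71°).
sin(10° + 71°) = sin 10° cos 71° + cos 10° sin 71° = 0.9877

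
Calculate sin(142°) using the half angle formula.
sin(142°) = √((1 - cos 284°)/2) = 0.6157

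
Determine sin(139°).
sin(139°) = 0.6561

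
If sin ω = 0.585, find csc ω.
csc ω = 1/sin ω = 1.709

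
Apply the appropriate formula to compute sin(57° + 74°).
sin(57° + 74°) = sin 57° cos 74° + cos 57° sin 74° = 0.7547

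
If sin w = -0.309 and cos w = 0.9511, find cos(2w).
cos(2w) = cos²w - sin²w = 0.8091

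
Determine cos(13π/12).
cos(13π/12) = -(√6+√2)/4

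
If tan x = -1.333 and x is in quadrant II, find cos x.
cos x = -0.6001 (using tan²x + 1 = sec²x)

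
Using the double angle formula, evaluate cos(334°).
cos(334°) = 2cos²167° - 1 = 0.8988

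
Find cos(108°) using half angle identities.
cos(108°) = -√((1 + cos 216°)/2) = -0.309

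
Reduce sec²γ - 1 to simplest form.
sec²γ - 1 = tan²γ (using Pythagorean identity)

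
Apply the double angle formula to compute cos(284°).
cos(284°) = cos²142° - sin²142° = 0.2419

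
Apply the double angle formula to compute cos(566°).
cos(566°) = cos²283° - sin²283° = -0.8988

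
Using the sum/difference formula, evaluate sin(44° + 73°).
sin(44° + 73°) = sin 44° cos 73° + cos 44° sin 73° = 0.891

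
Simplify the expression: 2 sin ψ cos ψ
2 sin ψ cos ψ = sin(2ψ) (using Double angle)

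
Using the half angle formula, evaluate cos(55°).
cos(55°) = √((1 + cos 110°)/2) = 0.5736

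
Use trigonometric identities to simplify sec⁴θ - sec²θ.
sec⁴θ - sec²θ = tan⁴θ + tan²θ (using Pythagorean)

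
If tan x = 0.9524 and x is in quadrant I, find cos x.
cos x = 0.7241 (using tan²x + 1 = sec²x)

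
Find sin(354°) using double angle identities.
sin(354°) = 2 sin 177° cos 177° = -0.1045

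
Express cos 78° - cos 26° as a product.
cos 78° - cos 26° = -2 sin(52°) sin(26°)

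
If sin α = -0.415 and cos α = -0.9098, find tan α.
tan α = sin α / cos α = 0.4561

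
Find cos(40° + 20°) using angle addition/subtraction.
cos(40° + 20°) = cos 40° cos 20° - sin 40° sin 20° = 1/2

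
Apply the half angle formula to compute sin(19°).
sin(19°) = √((1 - cos 38°)/2) = 0.3256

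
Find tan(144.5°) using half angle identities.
tan(144.5°) = sin 289° / (1 + cos 289°) = -0.7133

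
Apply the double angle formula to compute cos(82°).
cos(82°) = cos²41° - sin²41° = 0.1392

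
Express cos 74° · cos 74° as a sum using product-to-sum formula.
cos 74° cos 74° = (1/2)[cos(74°-74°) + cos(74°+74°)]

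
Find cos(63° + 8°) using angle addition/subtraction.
cos(63° + 8°) = cos 63° cos 8° - sin 63° sin 8° = 0.3256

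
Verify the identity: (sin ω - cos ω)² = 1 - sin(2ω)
LHS = sin²ω - 2 sin ω cos ω + cos²ω = (sin²ω + cos²ω) - 2 sin ω cos ω = 1 - sin(2ω) = RHS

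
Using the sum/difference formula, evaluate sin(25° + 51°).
sin(25° + 51°) = sin 25° cos 51° + cos 25° sin 51° = 0.9703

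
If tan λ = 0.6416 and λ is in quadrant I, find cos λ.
cos λ = 0.8417 (using tan²λ + 1 = sec²λ)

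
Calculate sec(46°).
sec(46°) = 1.44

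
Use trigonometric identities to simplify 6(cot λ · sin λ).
6(cot λ · sin λ) = 6(cos λ) (using Quotient identity)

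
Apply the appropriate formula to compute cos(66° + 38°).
cos(66° + 38°) = cos 66° cos 38° - sin 66° sin 38° = -0.2419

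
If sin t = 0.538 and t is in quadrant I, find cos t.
cos t = 0.8429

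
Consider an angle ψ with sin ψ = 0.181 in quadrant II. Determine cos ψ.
cos ψ = ±√(1 - sin²ψ) = -0.9835 (negative in QII)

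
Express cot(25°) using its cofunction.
cot(25°) = tan(90° - 25°) = tan(65°)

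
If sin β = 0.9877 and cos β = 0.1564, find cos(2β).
cos(2β) = cos²β - sin²β = -0.9511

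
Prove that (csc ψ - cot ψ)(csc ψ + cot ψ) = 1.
LHS = csc²ψ - cot²ψ = (1 + cot²ψ) - cot²ψ = 1 = RHS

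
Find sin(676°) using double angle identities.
sin(676°) = 2 sin 338° cos 338° = -0.6947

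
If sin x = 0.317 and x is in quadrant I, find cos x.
cos x = 0.9484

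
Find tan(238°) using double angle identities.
tan(238°) = 2 tan 119° / (1 - tan²119°) = 1.6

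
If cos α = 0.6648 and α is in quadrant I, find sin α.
sin α = 0.747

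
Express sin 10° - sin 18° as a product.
sin 10° - sin 18° = 2 cos(14°) sin(-4°)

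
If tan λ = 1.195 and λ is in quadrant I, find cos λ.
cos λ = 0.6418 (using tan²λ + 1 = sec²λ)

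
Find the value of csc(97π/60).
csc(97π/60) = -1.071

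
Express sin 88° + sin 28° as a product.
sin 88° + sin 28° = 2 sin(58°) cos(30°)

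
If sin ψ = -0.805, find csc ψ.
csc ψ = 1/sin ψ = -1.242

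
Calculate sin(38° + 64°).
sin(38° + 64°) = sin 38° cos 64° + cos 38° sin 64° = 0.9781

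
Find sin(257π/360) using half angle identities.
sin(257π/360) = √((1 - cos 257π/180)/2) = 0.7826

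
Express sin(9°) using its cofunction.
sin(9°) = cos(90° - 9°) = cos(81°)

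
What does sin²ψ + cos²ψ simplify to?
sin²ψ + cos²ψ = 1 (using Pythagorean identity)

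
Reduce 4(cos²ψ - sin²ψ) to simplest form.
4(cos²ψ - sin²ψ) = 4(cos(2ψ)) (using Double angle)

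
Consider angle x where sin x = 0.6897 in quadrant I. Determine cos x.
cos x = √(1 - sin²x) = 0.7241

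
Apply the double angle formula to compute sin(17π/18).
sin(17π/18) = 2 sin 17π/36 cos 17π/36 = 0.1736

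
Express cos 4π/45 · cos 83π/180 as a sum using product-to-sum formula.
cos 4π/45 cos 83π/180 = (1/2)[cos(4π/45-83π/180) + cos(4π/45+83π/180)]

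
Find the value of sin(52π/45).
sin(52π/45) = -0.4695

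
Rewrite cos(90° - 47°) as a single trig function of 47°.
cos(90° - 47°) = sin(47°)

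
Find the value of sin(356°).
sin(356°) = -0.06976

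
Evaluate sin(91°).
sin(91°) = 0.9998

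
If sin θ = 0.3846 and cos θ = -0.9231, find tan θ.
tan θ = sin θ / cos θ = -0.4166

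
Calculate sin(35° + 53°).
sin(35° + 53°) = sin 35° cos 53° + cos 35° sin 53° = 0.9994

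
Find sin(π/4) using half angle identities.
sin(π/4) = √((1 - cos π/2)/2) = √2/2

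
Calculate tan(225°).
tan(225°) = 1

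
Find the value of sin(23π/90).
sin(23π/90) = 0.7193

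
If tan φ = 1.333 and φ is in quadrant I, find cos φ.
cos φ = 0.6001 (using tan²φ + 1 = sec²φ)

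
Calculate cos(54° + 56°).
cos(54° + 56°) = cos 54° cos 56° - sin 54° sin 56° = -0.342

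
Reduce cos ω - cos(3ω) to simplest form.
cos ω - cos(3ω) = 2 sin(2ω) sin ω (using Sum-to-product)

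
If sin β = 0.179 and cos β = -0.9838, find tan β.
tan β = sin β / cos β = -0.1819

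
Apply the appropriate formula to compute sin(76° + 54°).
sin(76° + 54°) = sin 76° cos 54° + cos 76° sin 54° = 0.766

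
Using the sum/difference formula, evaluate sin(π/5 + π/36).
sin(π/5 + π/36) = sin π/5 cos π/36 + cos π/5 sin π/36 = 0.6561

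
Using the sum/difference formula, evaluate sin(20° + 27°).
sin(20° + 27°) = sin 20° cos 27° + cos 20° sin 27° = 0.7314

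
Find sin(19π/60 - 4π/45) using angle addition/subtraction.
sin(19π/60 - 4π/45) = sin 19π/60 cos 4π/45 - cos 19π/60 sin 4π/45 = 0.6561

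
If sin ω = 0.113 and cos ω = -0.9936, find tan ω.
tan ω = sin ω / cos ω = -0.1137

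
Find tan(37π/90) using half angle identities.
tan(37π/90) = sin 37π/45 / (1 + cos 37π/45) = 3.487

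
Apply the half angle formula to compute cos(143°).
cos(143°) = -√((1 + cos 286°)/2) = -0.7986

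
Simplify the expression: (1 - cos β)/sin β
(1 - cos β)/sin β = tan(β/2) (using Half angle)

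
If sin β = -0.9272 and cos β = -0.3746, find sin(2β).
sin(2β) = 2 sin β cos β = 0.6947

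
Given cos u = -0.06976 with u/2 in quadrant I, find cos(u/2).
cos(u/2) = ±√((1 + cos u)/2); positive since u/2 ∈ QI, so cos(u/2) = 0.682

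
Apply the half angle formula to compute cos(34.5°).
cos(34.5°) = √((1 + cos 69°)/2) = 0.8241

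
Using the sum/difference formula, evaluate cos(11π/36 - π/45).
cos(11π/36 - π/45) = cos 11π/36 cos π/45 + sin 11π/36 sin π/45 = 0.6293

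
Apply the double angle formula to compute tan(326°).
tan(326°) = 2 tan 163° / (1 - tan²163°) = -0.6745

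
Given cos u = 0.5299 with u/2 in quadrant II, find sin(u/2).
sin(u/2) = ±√((1 - cos u)/2); positive since u/2 ∈ QII, so sin(u/2) = 0.4848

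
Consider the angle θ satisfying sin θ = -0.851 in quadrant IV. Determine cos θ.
cos θ = √(1 - sin²θ) = 0.5252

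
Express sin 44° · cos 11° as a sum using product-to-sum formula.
sin 44° cos 11° = (1/2)[sin(44°+11°) + sin(44°-11°)]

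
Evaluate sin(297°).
sin(297°) = -0.891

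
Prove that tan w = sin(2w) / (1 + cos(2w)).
RHS = 2 sin w cos w / (2cos²w) = sin w/cos w = tan w = LHS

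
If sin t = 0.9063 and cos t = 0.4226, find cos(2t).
cos(2t) = cos²t - sin²t = -0.6428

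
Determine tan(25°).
tan(25°) = 0.4663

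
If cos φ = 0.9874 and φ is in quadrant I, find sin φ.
sin φ = 0.1582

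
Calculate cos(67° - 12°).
cos(67° - 12°) = cos 67° cos 12° + sin 67° sin 12° = 0.5736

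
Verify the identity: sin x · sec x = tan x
LHS = sin x · (1/cos x) = sin x/cos x = tan x = RHS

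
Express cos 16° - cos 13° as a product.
cos 16° - cos 13° = -2 sin(14.5°) sin(1.5°)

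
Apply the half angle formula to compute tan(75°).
tan(75°) = sin 150° / (1 + cos 150°) = 2+√3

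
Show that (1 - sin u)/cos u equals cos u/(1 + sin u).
LHS = (1 - sin u)(1 + sin u) / (cos u(1 + sin u)) = (1 - sin²u) / (cos u(1 + sin u)) = cos²u / (cos u(1 + sin u)) = cos u/(1 + sin u) = RHS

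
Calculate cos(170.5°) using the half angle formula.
cos(170.5°) = -√((1 + cos 341°)/2) = -0.9863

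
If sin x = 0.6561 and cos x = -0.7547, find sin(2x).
sin(2x) = 2 sin x cos x = -0.9903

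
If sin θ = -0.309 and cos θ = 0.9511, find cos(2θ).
cos(2θ) = cos²θ - sin²θ = 0.8091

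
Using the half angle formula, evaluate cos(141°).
cos(141°) = -√((1 + cos 282°)/2) = -0.7771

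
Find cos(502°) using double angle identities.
cos(502°) = cos²251° - sin²251° = -0.788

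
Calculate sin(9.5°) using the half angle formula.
sin(9.5°) = √((1 - cos 19°)/2) = 0.165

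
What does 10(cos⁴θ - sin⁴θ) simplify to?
10(cos⁴θ - sin⁴θ) = 10(cos(2θ)) (using Factoring + double angle)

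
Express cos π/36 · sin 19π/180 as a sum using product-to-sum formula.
cos π/36 sin 19π/180 = (1/2)[sin(π/36+19π/180) - sin(π/36-19π/180)]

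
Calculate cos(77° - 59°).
cos(77° - 59°) = cos 77° cos 59° + sin 77° sin 59° = 0.9511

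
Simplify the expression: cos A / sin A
cos A / sin A = cot A (using Quotient identity)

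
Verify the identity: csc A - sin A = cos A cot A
LHS = 1/sin A - sin A = (1 - sin²A)/sin A = cos²A/sin A = cos A · (cos A/sin A) = cos A cot A = RHS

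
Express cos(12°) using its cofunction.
cos(12°) = sin(90° - 12°) = sin(78°)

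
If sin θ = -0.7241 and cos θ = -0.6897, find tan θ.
tan θ = sin θ / cos θ = 1.05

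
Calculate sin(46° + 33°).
sin(46° + 33°) = sin 46° cos 33° + cos 46° sin 33° = 0.9816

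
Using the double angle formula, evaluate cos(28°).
cos(28°) = cos²14° - sin²14° = 0.8829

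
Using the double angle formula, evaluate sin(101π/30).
sin(101π/30) = 2 sin 101π/60 cos 101π/60 = -0.9135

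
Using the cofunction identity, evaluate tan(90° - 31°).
tan(90° - 31°) = cot(31°) = 1.664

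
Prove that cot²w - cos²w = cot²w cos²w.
LHS = cos²w/sin²w - cos²w = cos²w(1/sin²w - 1) = cos²w · (1 - sin²w)/sin²w = cos²w · cos²w/sin²w = cos²w · cot²w = RHS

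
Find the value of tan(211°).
tan(211°) = 0.6009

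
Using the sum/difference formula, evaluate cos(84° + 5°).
cos(84° + 5°) = cos 84° cos 5° - sin 84° sin 5° = 0.01745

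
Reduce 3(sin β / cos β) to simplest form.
3(sin β / cos β) = 3(tan β) (using Quotient identity)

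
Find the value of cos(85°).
cos(85°) = 0.08716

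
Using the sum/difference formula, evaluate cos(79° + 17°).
cos(79° + 17°) = cos 79° cos 17° - sin 79° sin 17° = -0.1045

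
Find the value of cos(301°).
cos(301°) = 0.515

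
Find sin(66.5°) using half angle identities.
sin(66.5°) = √((1 - cos 133°)/2) = 0.9171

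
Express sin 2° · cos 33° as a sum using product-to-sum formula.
sin 2° cos 33° = (1/2)[sin(2°+33°) + sin(2°-33°)]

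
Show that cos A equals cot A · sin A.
RHS = (cos A/sin A) · sin A = cos A = LHS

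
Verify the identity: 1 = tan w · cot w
RHS = (sin w/cos w) · (cos w/sin w) = 1 = LHS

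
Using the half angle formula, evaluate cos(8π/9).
cos(8π/9) = -√((1 + cos 16π/9)/2) = -0.9397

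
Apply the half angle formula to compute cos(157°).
cos(157°) = -√((1 + cos 314°)/2) = -0.9205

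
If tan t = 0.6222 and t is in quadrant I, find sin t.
sin t = 0.5283 (using tan²t + 1 = sec²t)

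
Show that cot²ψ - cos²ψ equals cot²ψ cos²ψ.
LHS = cos²ψ/sin²ψ - cos²ψ = cos²ψ(1/sin²ψ - 1) = cos²ψ · (1 - sin²ψ)/sin²ψ = cos²ψ · cos²ψ/sin²ψ = cos²ψ · cot²ψ = RHS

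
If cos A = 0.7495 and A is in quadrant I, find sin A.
sin A = 0.662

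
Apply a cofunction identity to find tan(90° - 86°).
tan(90° - 86°) = cot(86°) = 0.06993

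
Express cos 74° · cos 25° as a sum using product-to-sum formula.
cos 74° cos 25° = (1/2)[cos(74°-25°) + cos(74°+25°)]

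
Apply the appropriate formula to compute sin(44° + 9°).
sin(44° + 9°) = sin 44° cos 9° + cos 44° sin 9° = 0.7986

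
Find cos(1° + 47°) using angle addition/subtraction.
cos(1° + 47°) = cos 1° cos 47° - sin 1° sin 47° = 0.6691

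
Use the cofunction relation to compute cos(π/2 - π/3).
cos(π/2 - π/3) = sin(π/3) = √3/2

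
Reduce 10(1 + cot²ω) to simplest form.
10(1 + cot²ω) = 10(csc²ω) (using Pythagorean identity)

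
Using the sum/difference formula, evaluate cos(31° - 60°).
cos(31° - 60°) = cos 31° cos 60° + sin 31° sin 60° = 0.8746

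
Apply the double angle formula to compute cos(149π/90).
cos(149π/90) = 2cos²149π/180 - 1 = 0.4695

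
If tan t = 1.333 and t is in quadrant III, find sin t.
sin t = -0.7999 (using tan²t + 1 = sec²t)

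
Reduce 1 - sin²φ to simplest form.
1 - sin²φ = cos²φ (using Pythagorean identity)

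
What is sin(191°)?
sin(191°) = -0.1908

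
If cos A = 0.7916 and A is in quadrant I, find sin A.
sin A = 0.611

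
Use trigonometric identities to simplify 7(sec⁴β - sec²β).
7(sec⁴β - sec²β) = 7(tan⁴β + tan²β) (using Pythagorean)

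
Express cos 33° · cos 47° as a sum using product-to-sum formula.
cos 33° cos 47° = (1/2)[cos(33°-47°) + cos(33°+47°)]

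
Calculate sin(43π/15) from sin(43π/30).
sin(43π/15) = 2 sin 43π/30 cos 43π/30 = 0.4067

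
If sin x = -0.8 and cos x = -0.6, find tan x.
tan x = sin x / cos x = 1.333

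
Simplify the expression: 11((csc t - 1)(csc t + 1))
11((csc t - 1)(csc t + 1)) = 11(cot²t) (using Diff. of squares)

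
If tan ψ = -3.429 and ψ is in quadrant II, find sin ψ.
sin ψ = 0.96 (using tan²ψ + 1 = sec²ψ)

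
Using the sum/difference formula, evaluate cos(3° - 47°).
cos(3° - 47°) = cos 3° cos 47° + sin 3° sin 47° = 0.7193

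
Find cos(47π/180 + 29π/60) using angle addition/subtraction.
cos(47π/180 + 29π/60) = cos 47π/180 cos 29π/60 - sin 47π/180 sin 29π/60 = -0.6947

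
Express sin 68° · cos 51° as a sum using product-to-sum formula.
sin 68° cos 51° = (1/2)[sin(68°+51°) + sin(68°-51°)]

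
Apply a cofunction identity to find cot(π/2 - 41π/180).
cot(π/2 - 41π/180) = tan(41π/180) = 0.8693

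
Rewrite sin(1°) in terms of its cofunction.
sin(1°) = cos(90° - 1°) = cos(89°)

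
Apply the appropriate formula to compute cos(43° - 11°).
cos(43° - 11°) = cos 43° cos 11° + sin 43° sin 11° = 0.848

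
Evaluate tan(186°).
tan(186°) = 0.1051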